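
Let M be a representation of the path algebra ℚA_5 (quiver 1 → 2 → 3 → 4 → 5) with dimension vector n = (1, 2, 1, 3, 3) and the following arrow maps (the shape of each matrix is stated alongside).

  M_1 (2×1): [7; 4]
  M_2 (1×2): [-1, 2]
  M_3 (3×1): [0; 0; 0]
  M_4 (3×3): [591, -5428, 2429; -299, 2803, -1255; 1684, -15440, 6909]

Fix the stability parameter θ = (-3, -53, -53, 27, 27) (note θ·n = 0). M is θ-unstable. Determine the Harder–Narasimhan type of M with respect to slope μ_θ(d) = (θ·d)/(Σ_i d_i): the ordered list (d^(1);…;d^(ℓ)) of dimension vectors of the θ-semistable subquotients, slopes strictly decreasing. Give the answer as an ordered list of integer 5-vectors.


Barcode: M ≅ I[1,3], I[2,2], I[4,5]^3. HN layers by μ_θ (3 steps, strictly decreasing):
  μ^(1)=27; μ^(2)=-109/3; μ^(3)=-53

((0, 0, 0, 3, 3); (1, 1, 1, 0, 0); (0, 1, 0, 0, 0))


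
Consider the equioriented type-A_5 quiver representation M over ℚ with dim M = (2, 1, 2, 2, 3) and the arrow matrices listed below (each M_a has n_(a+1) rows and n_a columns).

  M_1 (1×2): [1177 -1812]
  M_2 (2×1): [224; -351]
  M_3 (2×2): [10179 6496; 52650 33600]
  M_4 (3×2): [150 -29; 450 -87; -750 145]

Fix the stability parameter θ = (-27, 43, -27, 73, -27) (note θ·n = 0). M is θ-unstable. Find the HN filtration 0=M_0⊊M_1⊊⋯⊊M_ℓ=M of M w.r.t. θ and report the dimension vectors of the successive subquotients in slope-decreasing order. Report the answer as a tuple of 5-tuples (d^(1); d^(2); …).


Via rank(M_{q-1}∘⋯∘M_p): M ≅ I[1,1], I[1,3], I[3,4], I[4,5], I[5,5]^2.
μ_θ-semistable layers: μ^(1)=73; μ^(2)=23; μ^(3)=8; μ^(4)=-27

((0, 0, 0, 1, 0); (0, 0, 0, 1, 1); (0, 1, 1, 0, 0); (2, 0, 1, 0, 2))


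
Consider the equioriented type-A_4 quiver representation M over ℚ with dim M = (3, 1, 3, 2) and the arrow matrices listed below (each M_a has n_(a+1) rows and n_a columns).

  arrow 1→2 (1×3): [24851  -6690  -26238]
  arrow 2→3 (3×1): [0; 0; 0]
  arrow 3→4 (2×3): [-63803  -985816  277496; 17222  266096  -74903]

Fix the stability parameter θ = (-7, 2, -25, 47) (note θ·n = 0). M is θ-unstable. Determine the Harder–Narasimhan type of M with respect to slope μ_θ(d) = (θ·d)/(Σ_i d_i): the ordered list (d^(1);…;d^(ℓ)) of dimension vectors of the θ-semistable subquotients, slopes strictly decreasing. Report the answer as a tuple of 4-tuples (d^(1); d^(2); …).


Via rank(M_{q-1}∘⋯∘M_p): M ≅ I[1,1]^2, I[1,2], I[3,3], I[3,4]^2.
μ_θ-semistable layers: μ^(1)=47; μ^(2)=2; μ^(3)=-7; μ^(4)=-25

((0, 0, 0, 2); (0, 1, 0, 0); (3, 0, 0, 0); (0, 0, 3, 0))


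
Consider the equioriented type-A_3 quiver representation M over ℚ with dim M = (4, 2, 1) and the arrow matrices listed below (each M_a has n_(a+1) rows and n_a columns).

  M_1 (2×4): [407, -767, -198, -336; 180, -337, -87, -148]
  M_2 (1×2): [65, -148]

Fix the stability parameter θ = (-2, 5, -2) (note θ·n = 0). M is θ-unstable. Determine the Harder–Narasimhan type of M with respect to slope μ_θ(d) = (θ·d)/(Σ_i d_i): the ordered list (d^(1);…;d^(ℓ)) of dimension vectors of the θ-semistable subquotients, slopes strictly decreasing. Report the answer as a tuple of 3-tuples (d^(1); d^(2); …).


Interval decomposition of M: I[1,1]^2, I[1,2], I[1,3].
HN type (ℓ=3): μ^(1)=5; μ^(2)=3/2; μ^(3)=-2

((0, 1, 0); (0, 1, 1); (4, 0, 0))


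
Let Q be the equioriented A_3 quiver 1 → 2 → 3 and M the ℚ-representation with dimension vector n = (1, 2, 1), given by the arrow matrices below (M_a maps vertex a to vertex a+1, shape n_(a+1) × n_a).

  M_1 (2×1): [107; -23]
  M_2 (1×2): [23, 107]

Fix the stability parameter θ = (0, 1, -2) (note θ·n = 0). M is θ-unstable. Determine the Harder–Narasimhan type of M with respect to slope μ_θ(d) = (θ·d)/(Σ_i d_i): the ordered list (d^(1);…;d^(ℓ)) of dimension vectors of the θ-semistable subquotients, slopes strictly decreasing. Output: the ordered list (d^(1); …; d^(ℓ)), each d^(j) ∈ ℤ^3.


Via rank(M_{q-1}∘⋯∘M_p): M ≅ I[1,2], I[2,3].
μ_θ-semistable layers: μ^(1)=1; μ^(2)=0; μ^(3)=-1/2

((0, 1, 0); (1, 0, 0); (0, 1, 1))


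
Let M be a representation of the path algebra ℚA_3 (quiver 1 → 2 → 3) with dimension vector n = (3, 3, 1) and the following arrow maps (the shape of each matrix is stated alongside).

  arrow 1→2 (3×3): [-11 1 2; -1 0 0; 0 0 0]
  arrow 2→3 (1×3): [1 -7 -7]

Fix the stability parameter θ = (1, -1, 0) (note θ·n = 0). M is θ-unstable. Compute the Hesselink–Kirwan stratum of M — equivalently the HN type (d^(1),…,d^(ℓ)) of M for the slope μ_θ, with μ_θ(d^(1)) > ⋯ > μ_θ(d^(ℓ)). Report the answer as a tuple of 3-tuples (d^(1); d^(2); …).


Interval decomposition of M: I[1,1], I[1,2], I[1,3], I[2,2].
HN type (ℓ=3): μ^(1)=1; μ^(2)=0; μ^(3)=-1

((1, 0, 0); (2, 2, 1); (0, 1, 0))


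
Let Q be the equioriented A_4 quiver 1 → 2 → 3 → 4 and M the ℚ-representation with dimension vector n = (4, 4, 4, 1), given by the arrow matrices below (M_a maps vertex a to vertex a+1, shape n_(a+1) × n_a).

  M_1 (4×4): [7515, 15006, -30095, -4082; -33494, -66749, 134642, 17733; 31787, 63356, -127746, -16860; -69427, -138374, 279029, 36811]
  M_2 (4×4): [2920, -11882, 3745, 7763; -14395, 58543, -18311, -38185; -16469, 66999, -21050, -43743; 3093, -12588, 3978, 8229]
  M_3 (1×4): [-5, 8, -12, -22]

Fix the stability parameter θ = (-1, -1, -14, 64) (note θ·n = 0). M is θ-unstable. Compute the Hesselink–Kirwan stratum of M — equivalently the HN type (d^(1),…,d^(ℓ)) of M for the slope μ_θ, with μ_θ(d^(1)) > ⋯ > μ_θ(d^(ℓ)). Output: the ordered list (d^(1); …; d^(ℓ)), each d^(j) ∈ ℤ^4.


Interval decomposition of M: I[1,3]^3, I[1,4].
HN type (ℓ=2): μ^(1)=64; μ^(2)=-16/3

((0, 0, 0, 1); (4, 4, 4, 0))


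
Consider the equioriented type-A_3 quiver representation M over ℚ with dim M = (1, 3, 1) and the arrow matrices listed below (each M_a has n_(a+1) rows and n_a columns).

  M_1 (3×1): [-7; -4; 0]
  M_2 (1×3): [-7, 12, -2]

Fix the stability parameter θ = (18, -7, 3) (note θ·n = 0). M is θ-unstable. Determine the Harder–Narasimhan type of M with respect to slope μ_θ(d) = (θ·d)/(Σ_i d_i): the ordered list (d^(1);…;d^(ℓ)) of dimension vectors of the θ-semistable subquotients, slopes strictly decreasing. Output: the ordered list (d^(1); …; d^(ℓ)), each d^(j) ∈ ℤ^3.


Via rank(M_{q-1}∘⋯∘M_p): M ≅ I[1,3], I[2,2]^2.
μ_θ-semistable layers: μ^(1)=14/3; μ^(2)=-7

((1, 1, 1); (0, 2, 0))


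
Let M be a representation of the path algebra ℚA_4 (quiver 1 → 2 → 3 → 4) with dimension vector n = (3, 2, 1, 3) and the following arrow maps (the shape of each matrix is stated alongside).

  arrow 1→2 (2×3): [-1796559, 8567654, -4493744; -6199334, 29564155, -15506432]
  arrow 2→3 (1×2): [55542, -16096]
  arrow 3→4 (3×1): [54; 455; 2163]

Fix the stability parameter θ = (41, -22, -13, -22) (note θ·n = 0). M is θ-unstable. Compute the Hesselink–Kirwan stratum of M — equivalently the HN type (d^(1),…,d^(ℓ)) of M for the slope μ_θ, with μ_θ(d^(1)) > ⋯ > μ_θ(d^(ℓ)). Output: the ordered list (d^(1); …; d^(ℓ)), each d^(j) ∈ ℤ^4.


Via rank(M_{q-1}∘⋯∘M_p): M ≅ I[1,1], I[1,2], I[1,4], I[4,4]^2.
μ_θ-semistable layers: μ^(1)=41; μ^(2)=19/2; μ^(3)=-4; μ^(4)=-22

((1, 0, 0, 0); (1, 1, 0, 0); (1, 1, 1, 1); (0, 0, 0, 2))


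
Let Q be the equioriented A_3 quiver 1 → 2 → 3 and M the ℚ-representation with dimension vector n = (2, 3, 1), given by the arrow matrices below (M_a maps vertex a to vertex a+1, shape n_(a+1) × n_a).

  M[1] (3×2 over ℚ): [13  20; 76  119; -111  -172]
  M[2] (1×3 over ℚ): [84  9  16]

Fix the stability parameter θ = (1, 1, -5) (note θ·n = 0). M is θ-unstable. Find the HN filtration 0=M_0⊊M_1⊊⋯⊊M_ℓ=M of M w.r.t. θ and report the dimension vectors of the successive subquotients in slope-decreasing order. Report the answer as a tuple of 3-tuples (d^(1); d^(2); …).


Via rank(M_{q-1}∘⋯∘M_p): M ≅ I[1,2], I[1,3], I[2,2].
μ_θ-semistable layers: μ^(1)=1; μ^(2)=-1

((1, 2, 0); (1, 1, 1))


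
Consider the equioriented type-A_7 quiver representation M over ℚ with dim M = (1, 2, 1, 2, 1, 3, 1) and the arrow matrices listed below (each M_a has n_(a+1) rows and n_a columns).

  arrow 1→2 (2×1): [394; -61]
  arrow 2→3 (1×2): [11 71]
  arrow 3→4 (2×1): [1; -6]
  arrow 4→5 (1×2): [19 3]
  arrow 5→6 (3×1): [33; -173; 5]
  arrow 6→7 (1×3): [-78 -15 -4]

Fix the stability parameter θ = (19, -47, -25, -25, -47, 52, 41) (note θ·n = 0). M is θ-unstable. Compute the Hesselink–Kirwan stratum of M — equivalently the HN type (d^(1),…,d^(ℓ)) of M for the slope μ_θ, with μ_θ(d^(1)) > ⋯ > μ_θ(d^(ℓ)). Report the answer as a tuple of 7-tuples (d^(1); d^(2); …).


Barcode: M ≅ I[1,7], I[2,2], I[4,4], I[6,6]^2. HN layers by μ_θ (4 steps, strictly decreasing):
  μ^(1)=52; μ^(2)=93/2; μ^(3)=-25; μ^(4)=-47

((0, 0, 0, 0, 0, 2, 0); (0, 0, 0, 0, 0, 1, 1); (1, 1, 1, 2, 1, 0, 0); (0, 1, 0, 0, 0, 0, 0))


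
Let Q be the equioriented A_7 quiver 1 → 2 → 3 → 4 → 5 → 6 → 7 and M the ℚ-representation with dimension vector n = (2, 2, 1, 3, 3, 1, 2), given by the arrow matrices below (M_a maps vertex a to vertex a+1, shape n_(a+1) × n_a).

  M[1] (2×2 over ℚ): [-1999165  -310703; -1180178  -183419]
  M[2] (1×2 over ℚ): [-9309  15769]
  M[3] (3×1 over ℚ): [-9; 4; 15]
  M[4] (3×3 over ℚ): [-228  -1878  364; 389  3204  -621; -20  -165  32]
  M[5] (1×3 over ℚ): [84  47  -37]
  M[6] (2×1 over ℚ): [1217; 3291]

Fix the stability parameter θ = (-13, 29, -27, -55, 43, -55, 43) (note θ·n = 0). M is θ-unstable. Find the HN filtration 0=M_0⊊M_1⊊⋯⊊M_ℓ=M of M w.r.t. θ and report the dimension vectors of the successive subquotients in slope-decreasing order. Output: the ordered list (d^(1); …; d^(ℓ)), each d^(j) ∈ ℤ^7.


Interval decomposition of M: I[1,2], I[1,4], I[4,5], I[4,7], I[5,5], I[7,7].
HN type (ℓ=6): μ^(1)=43; μ^(2)=29; μ^(3)=-6; μ^(4)=-13; μ^(5)=-33/2; μ^(6)=-55

((0, 0, 0, 0, 2, 0, 2); (0, 1, 0, 0, 0, 0, 0); (0, 0, 0, 0, 1, 1, 0); (1, 0, 0, 0, 0, 0, 0); (1, 1, 1, 1, 0, 0, 0); (0, 0, 0, 2, 0, 0, 0))


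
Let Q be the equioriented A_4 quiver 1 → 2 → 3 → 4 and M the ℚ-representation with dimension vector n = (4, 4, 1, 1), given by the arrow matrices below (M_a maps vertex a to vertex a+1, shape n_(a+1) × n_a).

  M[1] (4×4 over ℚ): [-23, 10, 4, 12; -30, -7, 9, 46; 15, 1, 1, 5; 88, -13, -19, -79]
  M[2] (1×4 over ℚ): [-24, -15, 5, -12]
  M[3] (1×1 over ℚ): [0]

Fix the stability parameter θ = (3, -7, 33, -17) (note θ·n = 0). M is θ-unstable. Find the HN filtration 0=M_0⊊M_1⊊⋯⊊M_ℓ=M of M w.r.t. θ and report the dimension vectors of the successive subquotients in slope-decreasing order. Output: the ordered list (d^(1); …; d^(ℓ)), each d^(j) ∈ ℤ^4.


Barcode: M ≅ I[1,1], I[1,2]^2, I[1,3], I[2,2], I[4,4]. HN layers by μ_θ (5 steps, strictly decreasing):
  μ^(1)=33; μ^(2)=3; μ^(3)=-2; μ^(4)=-7; μ^(5)=-17

((0, 0, 1, 0); (1, 0, 0, 0); (3, 3, 0, 0); (0, 1, 0, 0); (0, 0, 0, 1))


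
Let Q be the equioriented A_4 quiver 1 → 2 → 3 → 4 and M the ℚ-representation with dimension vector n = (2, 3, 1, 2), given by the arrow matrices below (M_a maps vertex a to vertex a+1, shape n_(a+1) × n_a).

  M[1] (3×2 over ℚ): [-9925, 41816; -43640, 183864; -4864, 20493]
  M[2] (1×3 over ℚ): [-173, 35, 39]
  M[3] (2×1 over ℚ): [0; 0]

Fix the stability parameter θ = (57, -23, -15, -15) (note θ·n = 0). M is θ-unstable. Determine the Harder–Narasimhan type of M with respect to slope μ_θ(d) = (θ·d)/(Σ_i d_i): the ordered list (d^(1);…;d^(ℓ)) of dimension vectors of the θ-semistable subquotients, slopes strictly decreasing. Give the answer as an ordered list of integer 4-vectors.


Barcode: M ≅ I[1,2], I[1,3], I[2,2], I[4,4]^2. HN layers by μ_θ (4 steps, strictly decreasing):
  μ^(1)=17; μ^(2)=19/3; μ^(3)=-15; μ^(4)=-23

((1, 1, 0, 0); (1, 1, 1, 0); (0, 0, 0, 2); (0, 1, 0, 0))


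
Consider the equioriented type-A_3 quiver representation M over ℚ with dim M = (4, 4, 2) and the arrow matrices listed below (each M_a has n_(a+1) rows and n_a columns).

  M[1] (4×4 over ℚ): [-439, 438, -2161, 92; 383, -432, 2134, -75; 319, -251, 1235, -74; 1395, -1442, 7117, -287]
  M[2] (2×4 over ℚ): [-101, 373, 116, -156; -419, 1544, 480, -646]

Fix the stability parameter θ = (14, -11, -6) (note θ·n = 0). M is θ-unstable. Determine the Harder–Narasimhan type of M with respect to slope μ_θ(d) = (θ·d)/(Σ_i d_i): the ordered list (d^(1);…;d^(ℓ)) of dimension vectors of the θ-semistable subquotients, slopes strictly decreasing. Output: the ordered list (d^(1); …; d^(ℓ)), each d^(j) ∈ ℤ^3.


Barcode: M ≅ I[1,2]^2, I[1,3]^2. HN layers by μ_θ (2 steps, strictly decreasing):
  μ^(1)=3/2; μ^(2)=-1

((2, 2, 0); (2, 2, 2))


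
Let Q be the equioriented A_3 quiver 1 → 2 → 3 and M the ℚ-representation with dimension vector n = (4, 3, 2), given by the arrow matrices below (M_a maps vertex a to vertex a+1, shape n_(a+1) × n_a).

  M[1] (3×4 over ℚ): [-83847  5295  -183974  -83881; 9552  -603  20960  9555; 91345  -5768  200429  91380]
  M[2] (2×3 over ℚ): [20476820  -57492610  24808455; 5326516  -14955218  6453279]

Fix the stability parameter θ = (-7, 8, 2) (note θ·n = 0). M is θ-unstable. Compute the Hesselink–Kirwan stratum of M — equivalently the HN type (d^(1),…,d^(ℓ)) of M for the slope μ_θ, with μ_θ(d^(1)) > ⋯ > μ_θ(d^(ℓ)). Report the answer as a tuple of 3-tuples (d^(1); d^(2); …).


Interval decomposition of M: I[1,1], I[1,2]^2, I[1,3], I[3,3].
HN type (ℓ=4): μ^(1)=8; μ^(2)=5; μ^(3)=2; μ^(4)=-7

((0, 2, 0); (0, 1, 1); (0, 0, 1); (4, 0, 0))


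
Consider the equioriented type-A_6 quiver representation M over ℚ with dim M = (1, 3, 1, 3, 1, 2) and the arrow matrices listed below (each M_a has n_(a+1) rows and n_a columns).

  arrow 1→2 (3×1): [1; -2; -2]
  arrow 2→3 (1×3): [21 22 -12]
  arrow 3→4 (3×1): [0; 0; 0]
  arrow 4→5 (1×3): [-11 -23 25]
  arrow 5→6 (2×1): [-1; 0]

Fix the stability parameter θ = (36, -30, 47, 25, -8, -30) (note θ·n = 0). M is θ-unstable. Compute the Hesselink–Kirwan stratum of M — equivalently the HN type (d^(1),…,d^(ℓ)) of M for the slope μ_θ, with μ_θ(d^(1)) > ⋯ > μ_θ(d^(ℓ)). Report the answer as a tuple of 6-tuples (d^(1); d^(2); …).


Via rank(M_{q-1}∘⋯∘M_p): M ≅ I[1,3], I[2,2]^2, I[4,4]^2, I[4,6], I[6,6].
μ_θ-semistable layers: μ^(1)=47; μ^(2)=25; μ^(3)=3; μ^(4)=-13/3; μ^(5)=-30

((0, 0, 1, 0, 0, 0); (0, 0, 0, 2, 0, 0); (1, 1, 0, 0, 0, 0); (0, 0, 0, 1, 1, 1); (0, 2, 0, 0, 0, 1))


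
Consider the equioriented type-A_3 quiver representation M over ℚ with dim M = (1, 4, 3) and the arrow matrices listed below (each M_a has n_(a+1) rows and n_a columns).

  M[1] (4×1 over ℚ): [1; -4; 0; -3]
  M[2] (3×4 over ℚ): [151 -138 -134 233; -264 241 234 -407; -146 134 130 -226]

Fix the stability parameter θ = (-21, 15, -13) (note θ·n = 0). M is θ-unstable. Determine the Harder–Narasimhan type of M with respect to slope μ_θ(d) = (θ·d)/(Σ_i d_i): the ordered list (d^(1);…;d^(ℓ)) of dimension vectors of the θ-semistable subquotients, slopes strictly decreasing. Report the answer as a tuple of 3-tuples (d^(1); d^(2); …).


Interval decomposition of M: I[1,3], I[2,2], I[2,3]^2.
HN type (ℓ=3): μ^(1)=15; μ^(2)=1; μ^(3)=-21

((0, 1, 0); (0, 3, 3); (1, 0, 0))


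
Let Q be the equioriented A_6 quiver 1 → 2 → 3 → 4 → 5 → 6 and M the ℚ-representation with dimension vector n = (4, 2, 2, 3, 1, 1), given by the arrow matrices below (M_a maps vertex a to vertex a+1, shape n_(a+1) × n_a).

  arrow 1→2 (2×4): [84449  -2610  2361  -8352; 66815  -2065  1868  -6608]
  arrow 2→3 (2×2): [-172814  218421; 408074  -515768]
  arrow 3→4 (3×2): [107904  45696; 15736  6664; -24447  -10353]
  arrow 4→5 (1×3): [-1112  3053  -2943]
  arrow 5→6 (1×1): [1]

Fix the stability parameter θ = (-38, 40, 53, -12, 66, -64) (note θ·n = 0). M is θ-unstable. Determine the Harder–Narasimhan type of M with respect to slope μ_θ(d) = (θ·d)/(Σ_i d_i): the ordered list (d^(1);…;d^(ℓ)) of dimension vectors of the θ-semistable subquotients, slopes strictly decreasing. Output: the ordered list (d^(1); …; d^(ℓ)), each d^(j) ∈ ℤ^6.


Via rank(M_{q-1}∘⋯∘M_p): M ≅ I[1,1]^2, I[1,3], I[1,6], I[4,4]^2.
μ_θ-semistable layers: μ^(1)=53; μ^(2)=40; μ^(3)=83/5; μ^(4)=-12; μ^(5)=-38

((0, 0, 1, 0, 0, 0); (0, 1, 0, 0, 0, 0); (0, 1, 1, 1, 1, 1); (0, 0, 0, 2, 0, 0); (4, 0, 0, 0, 0, 0))


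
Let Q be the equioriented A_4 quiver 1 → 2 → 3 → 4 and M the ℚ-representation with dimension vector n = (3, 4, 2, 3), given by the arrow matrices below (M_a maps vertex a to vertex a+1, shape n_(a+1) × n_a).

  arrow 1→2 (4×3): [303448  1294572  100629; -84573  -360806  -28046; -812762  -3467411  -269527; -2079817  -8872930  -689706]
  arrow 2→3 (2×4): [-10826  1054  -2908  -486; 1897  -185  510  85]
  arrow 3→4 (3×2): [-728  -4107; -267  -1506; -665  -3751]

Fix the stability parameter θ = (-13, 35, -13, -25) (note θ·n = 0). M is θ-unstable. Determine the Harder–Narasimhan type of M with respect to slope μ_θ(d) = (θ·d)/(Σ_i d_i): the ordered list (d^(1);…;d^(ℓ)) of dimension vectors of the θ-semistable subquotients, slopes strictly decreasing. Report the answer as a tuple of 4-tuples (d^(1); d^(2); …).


Interval decomposition of M: I[1,2]^2, I[1,4], I[2,4], I[4,4].
HN type (ℓ=4): μ^(1)=35; μ^(2)=-1; μ^(3)=-13; μ^(4)=-25

((0, 2, 0, 0); (0, 2, 2, 2); (3, 0, 0, 0); (0, 0, 0, 1))


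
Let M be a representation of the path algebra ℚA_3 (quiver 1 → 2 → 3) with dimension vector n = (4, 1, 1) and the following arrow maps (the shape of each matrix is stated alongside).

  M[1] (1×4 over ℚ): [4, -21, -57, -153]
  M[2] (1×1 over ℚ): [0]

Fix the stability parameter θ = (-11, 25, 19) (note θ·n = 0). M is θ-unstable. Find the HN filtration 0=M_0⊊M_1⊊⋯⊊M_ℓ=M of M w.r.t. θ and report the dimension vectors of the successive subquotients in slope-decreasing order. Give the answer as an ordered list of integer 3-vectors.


Barcode: M ≅ I[1,1]^3, I[1,2], I[3,3]. HN layers by μ_θ (3 steps, strictly decreasing):
  μ^(1)=25; μ^(2)=19; μ^(3)=-11

((0, 1, 0); (0, 0, 1); (4, 0, 0))


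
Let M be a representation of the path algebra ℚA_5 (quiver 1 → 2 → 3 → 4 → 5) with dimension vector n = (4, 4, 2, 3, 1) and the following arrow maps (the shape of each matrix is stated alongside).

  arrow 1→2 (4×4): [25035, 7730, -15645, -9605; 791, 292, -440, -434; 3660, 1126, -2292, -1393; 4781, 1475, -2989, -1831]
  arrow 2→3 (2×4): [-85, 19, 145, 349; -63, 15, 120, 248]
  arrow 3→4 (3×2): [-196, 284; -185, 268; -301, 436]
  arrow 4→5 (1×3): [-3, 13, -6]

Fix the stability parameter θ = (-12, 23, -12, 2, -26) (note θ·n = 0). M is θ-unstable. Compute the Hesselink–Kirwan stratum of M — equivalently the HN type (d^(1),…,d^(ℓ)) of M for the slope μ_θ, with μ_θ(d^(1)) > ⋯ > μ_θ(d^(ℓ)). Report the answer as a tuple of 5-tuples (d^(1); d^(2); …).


Barcode: M ≅ I[1,2]^2, I[1,4], I[1,5], I[4,4]. HN layers by μ_θ (5 steps, strictly decreasing):
  μ^(1)=23; μ^(2)=13/3; μ^(3)=2; μ^(4)=-13/4; μ^(5)=-12

((0, 2, 0, 0, 0); (0, 1, 1, 1, 0); (0, 0, 0, 1, 0); (0, 1, 1, 1, 1); (4, 0, 0, 0, 0))


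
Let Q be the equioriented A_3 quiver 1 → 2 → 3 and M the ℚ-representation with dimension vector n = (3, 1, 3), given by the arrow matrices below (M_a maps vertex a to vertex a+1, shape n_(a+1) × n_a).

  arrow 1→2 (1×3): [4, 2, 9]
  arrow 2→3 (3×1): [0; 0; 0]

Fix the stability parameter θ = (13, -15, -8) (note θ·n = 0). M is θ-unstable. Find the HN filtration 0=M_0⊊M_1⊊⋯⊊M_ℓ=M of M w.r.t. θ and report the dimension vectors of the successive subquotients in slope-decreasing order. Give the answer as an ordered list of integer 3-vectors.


Via rank(M_{q-1}∘⋯∘M_p): M ≅ I[1,1]^2, I[1,2], I[3,3]^3.
μ_θ-semistable layers: μ^(1)=13; μ^(2)=-1; μ^(3)=-8

((2, 0, 0); (1, 1, 0); (0, 0, 3))


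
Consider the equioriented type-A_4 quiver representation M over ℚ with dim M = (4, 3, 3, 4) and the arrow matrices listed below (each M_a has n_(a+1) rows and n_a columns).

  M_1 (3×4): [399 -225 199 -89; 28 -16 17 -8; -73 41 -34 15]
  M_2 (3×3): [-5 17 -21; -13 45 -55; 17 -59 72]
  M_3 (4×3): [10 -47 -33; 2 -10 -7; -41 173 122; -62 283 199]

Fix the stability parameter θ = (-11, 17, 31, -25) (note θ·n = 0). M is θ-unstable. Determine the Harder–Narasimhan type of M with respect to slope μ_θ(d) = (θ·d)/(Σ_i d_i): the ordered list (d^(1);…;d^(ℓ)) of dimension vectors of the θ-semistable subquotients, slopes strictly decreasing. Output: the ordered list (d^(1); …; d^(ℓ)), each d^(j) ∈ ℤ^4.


Barcode: M ≅ I[1,1], I[1,2], I[1,4]^2, I[3,4], I[4,4]. HN layers by μ_θ (5 steps, strictly decreasing):
  μ^(1)=17; μ^(2)=23/3; μ^(3)=3; μ^(4)=-11; μ^(5)=-25

((0, 1, 0, 0); (0, 2, 2, 2); (0, 0, 1, 1); (4, 0, 0, 0); (0, 0, 0, 1))


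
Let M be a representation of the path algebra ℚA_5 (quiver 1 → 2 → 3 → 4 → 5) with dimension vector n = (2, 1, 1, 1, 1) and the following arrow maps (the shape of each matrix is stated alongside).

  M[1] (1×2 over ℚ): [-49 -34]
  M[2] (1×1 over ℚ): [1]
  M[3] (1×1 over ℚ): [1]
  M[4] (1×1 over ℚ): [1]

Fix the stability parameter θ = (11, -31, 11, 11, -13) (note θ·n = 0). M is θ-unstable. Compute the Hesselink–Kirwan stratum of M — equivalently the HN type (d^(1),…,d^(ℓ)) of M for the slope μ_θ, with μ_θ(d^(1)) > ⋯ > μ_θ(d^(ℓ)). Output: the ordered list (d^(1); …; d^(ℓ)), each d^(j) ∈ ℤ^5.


Interval decomposition of M: I[1,1], I[1,5].
HN type (ℓ=3): μ^(1)=11; μ^(2)=3; μ^(3)=-10

((1, 0, 0, 0, 0); (0, 0, 1, 1, 1); (1, 1, 0, 0, 0))


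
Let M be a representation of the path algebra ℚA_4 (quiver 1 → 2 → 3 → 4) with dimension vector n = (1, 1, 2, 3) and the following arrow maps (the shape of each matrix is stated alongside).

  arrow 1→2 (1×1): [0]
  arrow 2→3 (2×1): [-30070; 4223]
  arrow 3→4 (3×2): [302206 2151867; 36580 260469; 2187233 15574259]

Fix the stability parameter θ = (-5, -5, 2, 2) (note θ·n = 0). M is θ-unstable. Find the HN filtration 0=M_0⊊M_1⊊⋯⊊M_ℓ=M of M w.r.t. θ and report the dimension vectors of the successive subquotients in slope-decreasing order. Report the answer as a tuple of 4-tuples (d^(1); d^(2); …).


Barcode: M ≅ I[1,1], I[2,4], I[3,4], I[4,4]. HN layers by μ_θ (2 steps, strictly decreasing):
  μ^(1)=2; μ^(2)=-5

((0, 0, 2, 3); (1, 1, 0, 0))


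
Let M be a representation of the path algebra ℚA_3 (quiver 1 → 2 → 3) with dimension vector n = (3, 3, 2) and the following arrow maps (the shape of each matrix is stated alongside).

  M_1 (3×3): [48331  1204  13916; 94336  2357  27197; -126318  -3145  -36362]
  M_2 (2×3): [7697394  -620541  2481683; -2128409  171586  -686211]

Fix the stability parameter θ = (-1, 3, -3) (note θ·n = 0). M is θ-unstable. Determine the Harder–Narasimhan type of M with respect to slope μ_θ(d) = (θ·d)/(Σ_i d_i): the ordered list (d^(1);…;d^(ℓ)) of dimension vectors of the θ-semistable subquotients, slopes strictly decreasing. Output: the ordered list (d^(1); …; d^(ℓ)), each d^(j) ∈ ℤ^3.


Interval decomposition of M: I[1,2], I[1,3]^2.
HN type (ℓ=3): μ^(1)=3; μ^(2)=0; μ^(3)=-1

((0, 1, 0); (0, 2, 2); (3, 0, 0))


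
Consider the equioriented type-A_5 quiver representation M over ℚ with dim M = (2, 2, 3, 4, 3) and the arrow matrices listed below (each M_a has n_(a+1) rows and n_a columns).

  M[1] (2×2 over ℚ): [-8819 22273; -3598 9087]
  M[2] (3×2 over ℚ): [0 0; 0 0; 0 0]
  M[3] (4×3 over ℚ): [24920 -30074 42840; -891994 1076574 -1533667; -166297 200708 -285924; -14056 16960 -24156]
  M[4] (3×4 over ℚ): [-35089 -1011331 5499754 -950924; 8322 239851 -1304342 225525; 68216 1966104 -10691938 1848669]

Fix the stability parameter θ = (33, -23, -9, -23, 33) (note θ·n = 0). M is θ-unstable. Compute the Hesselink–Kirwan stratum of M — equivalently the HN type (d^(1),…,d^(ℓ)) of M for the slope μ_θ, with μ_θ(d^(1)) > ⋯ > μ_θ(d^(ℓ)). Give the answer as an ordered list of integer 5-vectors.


Barcode: M ≅ I[1,2]^2, I[3,5]^3, I[4,4]. HN layers by μ_θ (4 steps, strictly decreasing):
  μ^(1)=33; μ^(2)=5; μ^(3)=-16; μ^(4)=-23

((0, 0, 0, 0, 3); (2, 2, 0, 0, 0); (0, 0, 3, 3, 0); (0, 0, 0, 1, 0))


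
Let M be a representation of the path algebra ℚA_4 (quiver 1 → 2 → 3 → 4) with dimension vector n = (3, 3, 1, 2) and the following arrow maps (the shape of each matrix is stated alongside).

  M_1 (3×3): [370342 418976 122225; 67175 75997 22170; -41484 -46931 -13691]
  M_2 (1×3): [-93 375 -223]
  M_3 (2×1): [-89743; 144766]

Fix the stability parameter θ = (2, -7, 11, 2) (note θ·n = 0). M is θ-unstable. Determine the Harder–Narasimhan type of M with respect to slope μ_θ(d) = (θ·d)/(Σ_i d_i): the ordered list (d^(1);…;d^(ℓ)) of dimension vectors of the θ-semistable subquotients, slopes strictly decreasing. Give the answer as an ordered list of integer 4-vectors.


Barcode: M ≅ I[1,2]^2, I[1,4], I[4,4]. HN layers by μ_θ (3 steps, strictly decreasing):
  μ^(1)=13/2; μ^(2)=2; μ^(3)=-5/2

((0, 0, 1, 1); (0, 0, 0, 1); (3, 3, 0, 0))


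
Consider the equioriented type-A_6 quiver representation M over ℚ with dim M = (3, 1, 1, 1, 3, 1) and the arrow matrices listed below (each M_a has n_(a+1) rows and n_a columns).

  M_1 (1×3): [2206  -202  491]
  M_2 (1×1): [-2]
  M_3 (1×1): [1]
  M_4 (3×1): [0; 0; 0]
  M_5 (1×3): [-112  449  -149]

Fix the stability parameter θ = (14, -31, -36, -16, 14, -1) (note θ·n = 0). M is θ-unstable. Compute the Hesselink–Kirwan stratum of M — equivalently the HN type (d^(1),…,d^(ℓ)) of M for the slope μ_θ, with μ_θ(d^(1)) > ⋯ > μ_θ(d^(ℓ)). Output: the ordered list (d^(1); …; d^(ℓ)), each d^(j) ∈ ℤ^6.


Interval decomposition of M: I[1,1]^2, I[1,4], I[5,5]^2, I[5,6].
HN type (ℓ=4): μ^(1)=14; μ^(2)=13/2; μ^(3)=-16; μ^(4)=-53/3

((2, 0, 0, 0, 2, 0); (0, 0, 0, 0, 1, 1); (0, 0, 0, 1, 0, 0); (1, 1, 1, 0, 0, 0))


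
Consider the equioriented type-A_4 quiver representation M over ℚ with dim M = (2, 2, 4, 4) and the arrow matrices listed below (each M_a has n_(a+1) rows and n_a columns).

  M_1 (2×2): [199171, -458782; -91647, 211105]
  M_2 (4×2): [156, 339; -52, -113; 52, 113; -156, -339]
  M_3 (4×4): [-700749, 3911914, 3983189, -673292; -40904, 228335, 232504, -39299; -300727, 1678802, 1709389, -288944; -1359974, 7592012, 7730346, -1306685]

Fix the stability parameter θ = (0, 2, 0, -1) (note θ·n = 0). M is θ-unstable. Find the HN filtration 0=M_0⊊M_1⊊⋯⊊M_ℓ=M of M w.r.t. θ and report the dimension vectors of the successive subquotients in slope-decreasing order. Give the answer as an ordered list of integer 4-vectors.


Barcode: M ≅ I[1,2], I[1,4], I[3,4]^3. HN layers by μ_θ (4 steps, strictly decreasing):
  μ^(1)=2; μ^(2)=1/3; μ^(3)=0; μ^(4)=-1/2

((0, 1, 0, 0); (0, 1, 1, 1); (2, 0, 0, 0); (0, 0, 3, 3))


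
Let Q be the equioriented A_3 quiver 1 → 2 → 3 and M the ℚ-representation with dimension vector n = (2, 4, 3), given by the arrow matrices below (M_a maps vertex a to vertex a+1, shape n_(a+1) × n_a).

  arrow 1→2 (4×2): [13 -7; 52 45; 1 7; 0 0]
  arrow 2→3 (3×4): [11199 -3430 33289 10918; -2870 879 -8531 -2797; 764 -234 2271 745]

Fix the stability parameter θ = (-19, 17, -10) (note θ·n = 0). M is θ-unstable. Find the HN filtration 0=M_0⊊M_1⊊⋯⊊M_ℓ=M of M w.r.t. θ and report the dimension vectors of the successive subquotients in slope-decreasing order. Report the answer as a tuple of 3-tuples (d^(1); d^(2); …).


Interval decomposition of M: I[1,3]^2, I[2,2], I[2,3].
HN type (ℓ=3): μ^(1)=17; μ^(2)=7/2; μ^(3)=-19

((0, 1, 0); (0, 3, 3); (2, 0, 0))


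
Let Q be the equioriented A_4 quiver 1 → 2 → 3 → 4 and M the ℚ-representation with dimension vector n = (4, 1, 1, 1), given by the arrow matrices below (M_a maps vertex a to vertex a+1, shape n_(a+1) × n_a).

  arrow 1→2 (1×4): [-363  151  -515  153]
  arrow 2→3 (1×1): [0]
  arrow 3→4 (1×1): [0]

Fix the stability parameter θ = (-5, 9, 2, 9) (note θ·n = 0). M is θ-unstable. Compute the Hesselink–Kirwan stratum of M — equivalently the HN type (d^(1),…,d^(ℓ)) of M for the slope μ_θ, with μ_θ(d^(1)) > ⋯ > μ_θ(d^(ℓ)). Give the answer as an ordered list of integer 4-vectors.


Interval decomposition of M: I[1,1]^3, I[1,2], I[3,3], I[4,4].
HN type (ℓ=3): μ^(1)=9; μ^(2)=2; μ^(3)=-5

((0, 1, 0, 1); (0, 0, 1, 0); (4, 0, 0, 0))


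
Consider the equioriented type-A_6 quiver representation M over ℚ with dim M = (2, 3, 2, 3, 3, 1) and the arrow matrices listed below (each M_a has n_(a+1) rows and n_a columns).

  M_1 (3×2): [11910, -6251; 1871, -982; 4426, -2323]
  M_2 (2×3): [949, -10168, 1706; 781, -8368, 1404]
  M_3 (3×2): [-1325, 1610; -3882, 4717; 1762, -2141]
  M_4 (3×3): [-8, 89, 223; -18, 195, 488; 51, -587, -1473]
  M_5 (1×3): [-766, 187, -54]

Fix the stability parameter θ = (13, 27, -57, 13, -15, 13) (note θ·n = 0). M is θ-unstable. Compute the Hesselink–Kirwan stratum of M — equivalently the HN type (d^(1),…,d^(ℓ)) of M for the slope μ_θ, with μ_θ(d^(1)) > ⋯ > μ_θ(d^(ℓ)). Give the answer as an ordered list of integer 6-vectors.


Interval decomposition of M: I[1,2], I[1,6], I[2,5], I[4,5].
HN type (ℓ=5): μ^(1)=27; μ^(2)=13; μ^(3)=-1; μ^(4)=-17/3; μ^(5)=-15

((0, 1, 0, 0, 0, 0); (1, 0, 0, 0, 0, 1); (0, 0, 0, 3, 3, 0); (1, 1, 1, 0, 0, 0); (0, 1, 1, 0, 0, 0))


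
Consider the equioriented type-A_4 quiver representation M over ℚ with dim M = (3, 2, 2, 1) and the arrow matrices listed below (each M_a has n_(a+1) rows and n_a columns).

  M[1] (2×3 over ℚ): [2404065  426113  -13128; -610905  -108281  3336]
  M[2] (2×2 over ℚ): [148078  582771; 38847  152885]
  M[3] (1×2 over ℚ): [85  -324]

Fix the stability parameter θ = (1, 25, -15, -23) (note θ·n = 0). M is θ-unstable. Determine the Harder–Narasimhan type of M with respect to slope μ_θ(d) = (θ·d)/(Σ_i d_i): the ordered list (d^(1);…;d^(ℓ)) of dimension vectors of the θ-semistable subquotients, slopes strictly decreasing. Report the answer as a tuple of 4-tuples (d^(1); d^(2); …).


Via rank(M_{q-1}∘⋯∘M_p): M ≅ I[1,1]^2, I[1,4], I[2,3].
μ_θ-semistable layers: μ^(1)=5; μ^(2)=1; μ^(3)=-3

((0, 1, 1, 0); (2, 0, 0, 0); (1, 1, 1, 1))


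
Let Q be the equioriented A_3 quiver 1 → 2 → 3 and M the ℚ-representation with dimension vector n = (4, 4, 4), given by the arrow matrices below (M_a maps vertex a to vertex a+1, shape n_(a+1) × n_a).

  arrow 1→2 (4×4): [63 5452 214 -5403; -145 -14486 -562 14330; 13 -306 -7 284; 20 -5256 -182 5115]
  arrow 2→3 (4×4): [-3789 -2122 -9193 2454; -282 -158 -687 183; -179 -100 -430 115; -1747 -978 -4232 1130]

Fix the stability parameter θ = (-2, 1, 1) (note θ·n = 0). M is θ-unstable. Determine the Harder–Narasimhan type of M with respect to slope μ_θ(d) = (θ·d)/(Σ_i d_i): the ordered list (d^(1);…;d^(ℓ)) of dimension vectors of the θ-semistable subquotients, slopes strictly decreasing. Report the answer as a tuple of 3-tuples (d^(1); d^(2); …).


Barcode: M ≅ I[1,2], I[1,3]^3, I[3,3]. HN layers by μ_θ (2 steps, strictly decreasing):
  μ^(1)=1; μ^(2)=-2

((0, 4, 4); (4, 0, 0))


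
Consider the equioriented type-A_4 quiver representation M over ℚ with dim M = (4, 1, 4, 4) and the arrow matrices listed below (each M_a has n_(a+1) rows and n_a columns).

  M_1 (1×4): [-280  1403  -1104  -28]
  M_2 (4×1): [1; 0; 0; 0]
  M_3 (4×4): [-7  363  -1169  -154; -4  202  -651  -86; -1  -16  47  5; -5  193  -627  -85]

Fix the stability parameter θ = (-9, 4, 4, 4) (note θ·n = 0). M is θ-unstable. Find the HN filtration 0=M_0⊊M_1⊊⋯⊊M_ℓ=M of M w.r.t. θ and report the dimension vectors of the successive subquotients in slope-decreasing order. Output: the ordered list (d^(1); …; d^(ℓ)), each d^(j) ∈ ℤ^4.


Barcode: M ≅ I[1,1]^3, I[1,4], I[3,4]^3. HN layers by μ_θ (2 steps, strictly decreasing):
  μ^(1)=4; μ^(2)=-9

((0, 1, 4, 4); (4, 0, 0, 0))


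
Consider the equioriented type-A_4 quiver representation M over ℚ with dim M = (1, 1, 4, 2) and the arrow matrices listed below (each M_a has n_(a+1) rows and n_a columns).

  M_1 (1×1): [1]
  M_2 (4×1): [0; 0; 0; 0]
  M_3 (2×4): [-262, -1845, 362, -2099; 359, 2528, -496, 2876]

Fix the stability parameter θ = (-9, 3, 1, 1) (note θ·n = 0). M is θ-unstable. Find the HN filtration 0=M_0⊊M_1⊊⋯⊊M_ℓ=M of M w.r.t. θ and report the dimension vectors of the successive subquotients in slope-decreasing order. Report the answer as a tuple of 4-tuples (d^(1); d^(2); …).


Via rank(M_{q-1}∘⋯∘M_p): M ≅ I[1,2], I[3,3]^2, I[3,4]^2.
μ_θ-semistable layers: μ^(1)=3; μ^(2)=1; μ^(3)=-9

((0, 1, 0, 0); (0, 0, 4, 2); (1, 0, 0, 0))


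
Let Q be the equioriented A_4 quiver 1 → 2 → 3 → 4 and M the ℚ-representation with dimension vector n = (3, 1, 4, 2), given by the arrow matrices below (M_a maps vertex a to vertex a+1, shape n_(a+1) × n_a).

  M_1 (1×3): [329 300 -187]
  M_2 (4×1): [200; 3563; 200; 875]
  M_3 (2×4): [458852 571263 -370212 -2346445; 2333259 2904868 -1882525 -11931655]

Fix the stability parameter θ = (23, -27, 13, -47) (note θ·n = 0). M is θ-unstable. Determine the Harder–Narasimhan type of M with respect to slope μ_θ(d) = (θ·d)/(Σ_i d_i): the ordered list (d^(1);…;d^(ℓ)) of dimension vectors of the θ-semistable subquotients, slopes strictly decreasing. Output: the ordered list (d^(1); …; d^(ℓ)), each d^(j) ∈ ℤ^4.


Interval decomposition of M: I[1,1]^2, I[1,4], I[3,3]^2, I[3,4].
HN type (ℓ=4): μ^(1)=23; μ^(2)=13; μ^(3)=-19/2; μ^(4)=-17

((2, 0, 0, 0); (0, 0, 2, 0); (1, 1, 1, 1); (0, 0, 1, 1))


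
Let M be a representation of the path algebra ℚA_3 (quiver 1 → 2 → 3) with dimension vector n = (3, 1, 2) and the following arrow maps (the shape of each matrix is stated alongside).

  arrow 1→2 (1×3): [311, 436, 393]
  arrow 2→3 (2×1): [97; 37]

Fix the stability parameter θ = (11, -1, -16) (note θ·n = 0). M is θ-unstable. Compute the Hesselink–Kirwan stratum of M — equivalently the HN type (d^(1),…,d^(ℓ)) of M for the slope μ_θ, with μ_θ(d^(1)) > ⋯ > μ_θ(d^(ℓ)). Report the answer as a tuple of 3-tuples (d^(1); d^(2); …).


Barcode: M ≅ I[1,1]^2, I[1,3], I[3,3]. HN layers by μ_θ (3 steps, strictly decreasing):
  μ^(1)=11; μ^(2)=-2; μ^(3)=-16

((2, 0, 0); (1, 1, 1); (0, 0, 1))


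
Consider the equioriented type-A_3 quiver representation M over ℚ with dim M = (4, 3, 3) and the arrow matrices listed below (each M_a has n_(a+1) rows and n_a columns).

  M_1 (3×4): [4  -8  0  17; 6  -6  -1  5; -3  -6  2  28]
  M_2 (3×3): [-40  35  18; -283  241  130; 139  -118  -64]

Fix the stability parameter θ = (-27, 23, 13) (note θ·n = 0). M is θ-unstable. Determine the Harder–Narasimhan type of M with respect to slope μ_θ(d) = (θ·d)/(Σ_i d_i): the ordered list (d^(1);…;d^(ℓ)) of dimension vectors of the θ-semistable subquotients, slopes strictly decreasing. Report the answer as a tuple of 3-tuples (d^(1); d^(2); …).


Interval decomposition of M: I[1,1], I[1,2], I[1,3]^2, I[3,3].
HN type (ℓ=4): μ^(1)=23; μ^(2)=18; μ^(3)=13; μ^(4)=-27

((0, 1, 0); (0, 2, 2); (0, 0, 1); (4, 0, 0))


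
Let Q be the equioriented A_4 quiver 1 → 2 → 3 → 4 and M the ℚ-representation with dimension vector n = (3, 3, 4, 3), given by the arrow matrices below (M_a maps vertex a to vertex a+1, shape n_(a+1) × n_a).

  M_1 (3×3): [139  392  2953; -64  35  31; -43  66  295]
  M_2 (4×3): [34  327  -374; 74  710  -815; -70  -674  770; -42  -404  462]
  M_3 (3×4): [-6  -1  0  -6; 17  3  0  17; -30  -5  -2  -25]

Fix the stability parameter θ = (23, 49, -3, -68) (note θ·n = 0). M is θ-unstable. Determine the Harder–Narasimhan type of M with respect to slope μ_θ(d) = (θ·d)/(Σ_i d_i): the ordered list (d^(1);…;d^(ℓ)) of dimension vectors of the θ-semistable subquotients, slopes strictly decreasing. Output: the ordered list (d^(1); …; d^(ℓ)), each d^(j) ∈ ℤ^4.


Via rank(M_{q-1}∘⋯∘M_p): M ≅ I[1,4]^3, I[3,3].
μ_θ-semistable layers: μ^(1)=1/4; μ^(2)=-3

((3, 3, 3, 3); (0, 0, 1, 0))


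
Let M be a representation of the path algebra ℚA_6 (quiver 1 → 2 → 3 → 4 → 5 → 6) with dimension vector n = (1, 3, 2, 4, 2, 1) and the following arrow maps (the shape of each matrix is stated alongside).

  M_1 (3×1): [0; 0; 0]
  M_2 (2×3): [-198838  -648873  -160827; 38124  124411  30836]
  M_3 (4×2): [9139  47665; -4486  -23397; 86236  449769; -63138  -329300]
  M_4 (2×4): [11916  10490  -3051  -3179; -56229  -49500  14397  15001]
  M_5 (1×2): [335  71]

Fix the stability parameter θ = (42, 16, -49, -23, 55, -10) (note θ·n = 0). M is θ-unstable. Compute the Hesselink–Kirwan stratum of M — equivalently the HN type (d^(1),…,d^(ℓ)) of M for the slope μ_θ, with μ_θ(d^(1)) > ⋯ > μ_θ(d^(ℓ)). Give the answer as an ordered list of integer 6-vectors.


Interval decomposition of M: I[1,1], I[2,2], I[2,5], I[2,6], I[4,4]^2.
HN type (ℓ=6): μ^(1)=55; μ^(2)=42; μ^(3)=45/2; μ^(4)=16; μ^(5)=-56/3; μ^(6)=-23

((0, 0, 0, 0, 1, 0); (1, 0, 0, 0, 0, 0); (0, 0, 0, 0, 1, 1); (0, 1, 0, 0, 0, 0); (0, 2, 2, 2, 0, 0); (0, 0, 0, 2, 0, 0))


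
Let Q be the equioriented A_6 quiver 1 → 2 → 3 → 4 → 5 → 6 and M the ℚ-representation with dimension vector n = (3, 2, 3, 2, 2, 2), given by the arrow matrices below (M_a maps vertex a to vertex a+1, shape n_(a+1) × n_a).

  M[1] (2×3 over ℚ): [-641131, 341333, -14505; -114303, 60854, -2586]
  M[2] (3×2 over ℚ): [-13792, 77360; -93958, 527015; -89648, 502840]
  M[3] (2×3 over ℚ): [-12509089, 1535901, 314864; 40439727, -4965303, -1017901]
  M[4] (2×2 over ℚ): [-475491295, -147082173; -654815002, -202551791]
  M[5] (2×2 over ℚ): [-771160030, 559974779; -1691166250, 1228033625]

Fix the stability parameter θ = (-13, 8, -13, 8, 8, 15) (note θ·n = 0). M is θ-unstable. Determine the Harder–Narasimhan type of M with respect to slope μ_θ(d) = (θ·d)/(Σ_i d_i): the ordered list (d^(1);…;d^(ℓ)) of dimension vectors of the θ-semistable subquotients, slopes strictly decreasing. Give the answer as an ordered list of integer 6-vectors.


Via rank(M_{q-1}∘⋯∘M_p): M ≅ I[1,1], I[1,2], I[1,6], I[3,3], I[3,5], I[6,6].
μ_θ-semistable layers: μ^(1)=15; μ^(2)=8; μ^(3)=-5/2; μ^(4)=-13

((0, 0, 0, 0, 0, 2); (0, 1, 0, 2, 2, 0); (0, 1, 1, 0, 0, 0); (3, 0, 2, 0, 0, 0))


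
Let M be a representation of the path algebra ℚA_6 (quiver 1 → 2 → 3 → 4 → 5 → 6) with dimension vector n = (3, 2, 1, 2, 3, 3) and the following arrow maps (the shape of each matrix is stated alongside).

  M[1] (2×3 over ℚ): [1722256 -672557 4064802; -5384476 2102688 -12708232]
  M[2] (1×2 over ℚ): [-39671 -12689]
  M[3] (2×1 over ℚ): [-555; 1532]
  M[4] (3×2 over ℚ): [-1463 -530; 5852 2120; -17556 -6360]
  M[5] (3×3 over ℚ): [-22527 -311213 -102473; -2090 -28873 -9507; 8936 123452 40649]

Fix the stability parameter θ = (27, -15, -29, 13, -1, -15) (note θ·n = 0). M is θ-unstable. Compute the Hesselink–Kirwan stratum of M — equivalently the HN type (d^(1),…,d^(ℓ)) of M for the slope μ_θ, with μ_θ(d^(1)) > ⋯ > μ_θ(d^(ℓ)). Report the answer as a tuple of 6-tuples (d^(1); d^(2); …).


Interval decomposition of M: I[1,1], I[1,2], I[1,6], I[4,4], I[5,6]^2.
HN type (ℓ=6): μ^(1)=27; μ^(2)=13; μ^(3)=6; μ^(4)=-1; μ^(5)=-17/3; μ^(6)=-8

((1, 0, 0, 0, 0, 0); (0, 0, 0, 1, 0, 0); (1, 1, 0, 0, 0, 0); (0, 0, 0, 1, 1, 1); (1, 1, 1, 0, 0, 0); (0, 0, 0, 0, 2, 2))


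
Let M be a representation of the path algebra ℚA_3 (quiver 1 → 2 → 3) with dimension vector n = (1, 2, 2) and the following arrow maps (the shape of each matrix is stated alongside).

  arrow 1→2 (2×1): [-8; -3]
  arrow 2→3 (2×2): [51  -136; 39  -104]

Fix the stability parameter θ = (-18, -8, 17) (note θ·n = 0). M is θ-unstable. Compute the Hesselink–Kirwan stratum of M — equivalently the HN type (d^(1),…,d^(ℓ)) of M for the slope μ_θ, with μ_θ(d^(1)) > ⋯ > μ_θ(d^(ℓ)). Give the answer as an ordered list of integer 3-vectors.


Interval decomposition of M: I[1,2], I[2,3], I[3,3].
HN type (ℓ=3): μ^(1)=17; μ^(2)=-8; μ^(3)=-18

((0, 0, 2); (0, 2, 0); (1, 0, 0))
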